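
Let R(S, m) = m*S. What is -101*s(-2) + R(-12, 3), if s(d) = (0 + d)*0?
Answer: -36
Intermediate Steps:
R(S, m) = S*m
s(d) = 0 (s(d) = d*0 = 0)
-101*s(-2) + R(-12, 3) = -101*0 - 12*3 = 0 - 36 = -36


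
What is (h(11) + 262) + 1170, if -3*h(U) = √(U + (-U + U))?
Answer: 1432 - √11/3 ≈ 1430.9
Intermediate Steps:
h(U) = -√U/3 (h(U) = -√(U + (-U + U))/3 = -√(U + 0)/3 = -√U/3)
(h(11) + 262) + 1170 = (-√11/3 + 262) + 1170 = (262 - √11/3) + 1170 = 1432 - √11/3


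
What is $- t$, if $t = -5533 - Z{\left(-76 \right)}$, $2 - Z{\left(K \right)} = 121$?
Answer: $5414$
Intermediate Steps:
$Z{\left(K \right)} = -119$ ($Z{\left(K \right)} = 2 - 121 = -119$)
$t = -5414$ ($t = -5533 - -119 = -5533 + 119 = -5414$)
$- t = \left(-1\right) \left(-5414\right) = 5414$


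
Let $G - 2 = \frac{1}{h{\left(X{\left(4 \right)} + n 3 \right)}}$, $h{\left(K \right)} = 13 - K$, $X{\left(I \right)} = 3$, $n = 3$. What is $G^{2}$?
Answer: $9$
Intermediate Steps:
$G = 3$ ($G = 2 + \frac{1}{13 - \left(3 + 3 \cdot 3\right)} = 2 + \frac{1}{13 - \left(3 + 9\right)} = 2 + \frac{1}{13 - 12} = 2 + 1^{-1} = 2 + 1 = 3$)
$G^{2} = 3^{2} = 9$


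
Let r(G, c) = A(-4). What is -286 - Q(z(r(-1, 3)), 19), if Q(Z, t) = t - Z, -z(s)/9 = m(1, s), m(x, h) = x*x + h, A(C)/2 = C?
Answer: -242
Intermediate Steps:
A(C) = 2*C
r(G, c) = -8 (r(G, c) = 2*(-4) = -8)
m(x, h) = h + x**2 (m(x, h) = x**2 + h = h + x**2)
z(s) = -9 - 9*s (z(s) = -9*(s + 1**2) = -9*(s + 1) = -9*(1 + s) = -9 - 9*s)
-286 - Q(z(r(-1, 3)), 19) = -286 - (19 - (-9 - 9*(-8))) = -286 - (19 - (-9 + 72)) = -286 - (19 - 1*63) = -286 - (19 - 63) = -286 - 1*(-44) = -286 + 44 = -242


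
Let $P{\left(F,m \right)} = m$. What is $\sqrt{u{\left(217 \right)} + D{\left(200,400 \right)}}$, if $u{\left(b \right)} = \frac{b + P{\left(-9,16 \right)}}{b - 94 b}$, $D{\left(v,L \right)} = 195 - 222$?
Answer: $\frac{4 i \sqrt{715470}}{651} \approx 5.1973 i$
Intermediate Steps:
$D{\left(v,L \right)} = -27$ ($D{\left(v,L \right)} = 195 - 222 = -27$)
$u{\left(b \right)} = - \frac{16 + b}{93 b}$ ($u{\left(b \right)} = \frac{b + 16}{b - 94 b} = \frac{16 + b}{\left(-93\right) b} = \left(16 + b\right) \left(- \frac{1}{93 b}\right) = - \frac{16 + b}{93 b}$)
$\sqrt{u{\left(217 \right)} + D{\left(200,400 \right)}} = \sqrt{\frac{-16 - 217}{93 \cdot 217} - 27} = \sqrt{\frac{1}{93} \cdot \frac{1}{217} \left(-16 - 217\right) - 27} = \sqrt{\frac{1}{93} \cdot \frac{1}{217} \left(-233\right) - 27} = \sqrt{- \frac{233}{20181} - 27} = \sqrt{- \frac{545120}{20181}} = \frac{4 i \sqrt{715470}}{651}$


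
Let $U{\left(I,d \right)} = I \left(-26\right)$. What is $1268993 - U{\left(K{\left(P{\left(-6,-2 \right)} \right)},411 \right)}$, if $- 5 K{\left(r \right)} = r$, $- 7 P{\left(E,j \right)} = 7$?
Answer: $\frac{6344991}{5} \approx 1.269 \cdot 10^{6}$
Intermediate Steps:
$P{\left(E,j \right)} = -1$ ($P{\left(E,j \right)} = \left(- \frac{1}{7}\right) 7 = -1$)
$K{\left(r \right)} = - \frac{r}{5}$
$U{\left(I,d \right)} = - 26 I$
$1268993 - U{\left(K{\left(P{\left(-6,-2 \right)} \right)},411 \right)} = 1268993 - - 26 \left(\left(- \frac{1}{5}\right) \left(-1\right)\right) = 1268993 - \left(-26\right) \frac{1}{5} = 1268993 - - \frac{26}{5} = 1268993 + \frac{26}{5} = \frac{6344991}{5}$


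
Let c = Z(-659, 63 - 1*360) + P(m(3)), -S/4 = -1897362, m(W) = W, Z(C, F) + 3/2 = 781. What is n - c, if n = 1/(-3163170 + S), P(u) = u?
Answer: -1731781267/2213139 ≈ -782.50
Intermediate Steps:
Z(C, F) = 1559/2 (Z(C, F) = -3/2 + 781 = 1559/2)
S = 7589448 (S = -4*(-1897362) = 7589448)
n = 1/4426278 (n = 1/(-3163170 + 7589448) = 1/4426278 ≈ 2.2592e-7)
c = 1565/2 (c = 1559/2 + 3 = 1565/2 ≈ 782.50)
n - c = 1/4426278 - 1*1565/2 = 1/4426278 - 1565/2 = -1731781267/2213139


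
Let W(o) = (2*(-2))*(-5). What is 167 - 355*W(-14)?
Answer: -6933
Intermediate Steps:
W(o) = 20 (W(o) = -4*(-5) = 20)
167 - 355*W(-14) = 167 - 355*20 = 167 - 7100 = -6933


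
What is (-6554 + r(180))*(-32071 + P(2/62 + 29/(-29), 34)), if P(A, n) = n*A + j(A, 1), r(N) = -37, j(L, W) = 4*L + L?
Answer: 6560490261/31 ≈ 2.1163e+8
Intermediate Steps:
j(L, W) = 5*L
P(A, n) = 5*A + A*n (P(A, n) = n*A + 5*A = A*n + 5*A = 5*A + A*n)
(-6554 + r(180))*(-32071 + P(2/62 + 29/(-29), 34)) = (-6554 - 37)*(-32071 + (2/62 + 29/(-29))*(5 + 34)) = -6591*(-32071 + (2*(1/62) + 29*(-1/29))*39) = -6591*(-32071 + (1/31 - 1)*39) = -6591*(-32071 - 30/31*39) = -6591*(-32071 - 1170/31) = -6591*(-995371/31) = 6560490261/31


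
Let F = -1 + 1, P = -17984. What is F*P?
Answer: 0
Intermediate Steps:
F = 0
F*P = 0*(-17984) = 0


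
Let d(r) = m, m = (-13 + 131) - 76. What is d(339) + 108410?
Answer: 108452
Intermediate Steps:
m = 42 (m = 118 - 76 = 42)
d(r) = 42
d(339) + 108410 = 42 + 108410 = 108452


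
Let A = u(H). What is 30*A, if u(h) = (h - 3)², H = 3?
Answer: 0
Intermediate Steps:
u(h) = (-3 + h)²
A = 0 (A = (-3 + 3)² = 0² = 0)
30*A = 30*0 = 0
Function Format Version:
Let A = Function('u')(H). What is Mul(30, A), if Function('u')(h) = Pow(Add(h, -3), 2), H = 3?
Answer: 0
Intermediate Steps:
Function('u')(h) = Pow(Add(-3, h), 2)
A = 0 (A = Pow(Add(-3, 3), 2) = Pow(0, 2) = 0)
Mul(30, A) = Mul(30, 0) = 0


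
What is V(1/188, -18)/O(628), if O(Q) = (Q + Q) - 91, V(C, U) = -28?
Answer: -28/1165 ≈ -0.024034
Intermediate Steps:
O(Q) = -91 + 2*Q (O(Q) = 2*Q - 91 = -91 + 2*Q)
V(1/188, -18)/O(628) = -28/(-91 + 2*628) = -28/(-91 + 1256) = -28/1165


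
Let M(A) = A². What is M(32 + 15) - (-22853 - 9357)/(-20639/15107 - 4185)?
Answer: 69609074618/31621717 ≈ 2201.3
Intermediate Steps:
M(32 + 15) - (-22853 - 9357)/(-20639/15107 - 4185) = (32 + 15)² - (-22853 - 9357)/(-20639/15107 - 4185) = 47² - (-32210)/(-20639*1/15107 - 4185) = 2209 - (-32210)/(-20639/15107 - 4185) = 2209 - (-32210)/(-63243434/15107) = 2209 - (-32210)*(-15107)/63243434 = 2209 - 1*243298235/31621717 = 2209 - 243298235/31621717 = 69609074618/31621717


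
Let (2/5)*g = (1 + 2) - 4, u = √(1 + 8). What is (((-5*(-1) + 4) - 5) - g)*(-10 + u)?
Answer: -91/2 ≈ -45.500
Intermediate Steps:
u = 3 (u = √9 = 3)
g = -5/2 (g = 5*((1 + 2) - 4)/2 = 5*(3 - 4)/2 = (5/2)*(-1) = -5/2 ≈ -2.5000)
(((-5*(-1) + 4) - 5) - g)*(-10 + u) = (((-5*(-1) + 4) - 5) - 1*(-5/2))*(-10 + 3) = (((5 + 4) - 5) + 5/2)*(-7) = ((9 - 5) + 5/2)*(-7) = (4 + 5/2)*(-7) = (13/2)*(-7) = -91/2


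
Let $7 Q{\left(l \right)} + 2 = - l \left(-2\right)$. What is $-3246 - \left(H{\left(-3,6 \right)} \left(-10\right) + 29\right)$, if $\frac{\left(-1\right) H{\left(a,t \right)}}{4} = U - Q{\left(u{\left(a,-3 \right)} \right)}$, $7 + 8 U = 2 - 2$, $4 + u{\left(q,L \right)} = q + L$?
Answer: $- \frac{23560}{7} \approx -3365.7$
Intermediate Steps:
$u{\left(q,L \right)} = -4 + L + q$ ($u{\left(q,L \right)} = -4 + \left(q + L\right) = -4 + \left(L + q\right) = -4 + L + q$)
$Q{\left(l \right)} = - \frac{2}{7} + \frac{2 l}{7}$ ($Q{\left(l \right)} = - \frac{2}{7} + \frac{- l \left(-2\right)}{7} = - \frac{2}{7} + \frac{2 l}{7}$)
$U = - \frac{7}{8}$ ($U = - \frac{7}{8} + \frac{2 - 2}{8} = - \frac{7}{8} + \frac{1}{8} \cdot 0 = - \frac{7}{8} + 0 = - \frac{7}{8} \approx -0.875$)
$H{\left(a,t \right)} = - \frac{79}{14} + \frac{8 a}{7}$ ($H{\left(a,t \right)} = - 4 \left(- \frac{7}{8} - \left(- \frac{2}{7} + \frac{2 \left(-4 - 3 + a\right)}{7}\right)\right) = - 4 \left(- \frac{7}{8} - \left(- \frac{2}{7} + \frac{2 \left(-7 + a\right)}{7}\right)\right) = - 4 \left(- \frac{7}{8} - \left(- \frac{2}{7} + \left(-2 + \frac{2 a}{7}\right)\right)\right) = - 4 \left(- \frac{7}{8} - \left(- \frac{16}{7} + \frac{2 a}{7}\right)\right) = - 4 \left(\frac{79}{56} - \frac{2 a}{7}\right) = - \frac{79}{14} + \frac{8 a}{7}$)
$-3246 - \left(H{\left(-3,6 \right)} \left(-10\right) + 29\right) = -3246 - \left(\left(- \frac{79}{14} + \frac{8}{7} \left(-3\right)\right) \left(-10\right) + 29\right) = -3246 - \left(\left(- \frac{79}{14} - \frac{24}{7}\right) \left(-10\right) + 29\right) = -3246 - \left(\left(- \frac{127}{14}\right) \left(-10\right) + 29\right) = -3246 - \left(\frac{635}{7} + 29\right) = -3246 - \frac{838}{7} = - \frac{23560}{7}$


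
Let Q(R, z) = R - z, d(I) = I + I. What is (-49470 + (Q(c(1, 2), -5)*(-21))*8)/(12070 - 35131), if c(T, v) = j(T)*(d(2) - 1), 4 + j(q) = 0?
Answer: 16098/7687 ≈ 2.0942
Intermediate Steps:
d(I) = 2*I
j(q) = -4 (j(q) = -4 + 0 = -4)
c(T, v) = -12 (c(T, v) = -4*(2*2 - 1) = -4*(4 - 1) = -4*3 = -12)
(-49470 + (Q(c(1, 2), -5)*(-21))*8)/(12070 - 35131) = (-49470 + ((-12 - 1*(-5))*(-21))*8)/(12070 - 35131) = (-49470 + ((-12 + 5)*(-21))*8)/(-23061) = (-49470 - 7*(-21)*8)*(-1/23061) = (-49470 + 147*8)*(-1/23061) = (-49470 + 1176)*(-1/23061) = -48294*(-1/23061) = 16098/7687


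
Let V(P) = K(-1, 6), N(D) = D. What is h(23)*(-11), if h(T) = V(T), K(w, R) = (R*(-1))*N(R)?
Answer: 396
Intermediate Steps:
K(w, R) = -R**2 (K(w, R) = (R*(-1))*R = (-R)*R = -R**2)
V(P) = -36 (V(P) = -1*6**2 = -1*36 = -36)
h(T) = -36
h(23)*(-11) = -36*(-11) = 396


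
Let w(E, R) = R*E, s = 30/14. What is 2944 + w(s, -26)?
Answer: 20218/7 ≈ 2888.3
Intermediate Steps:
s = 15/7 (s = 30*(1/14) = 15/7 ≈ 2.1429)
w(E, R) = E*R
2944 + w(s, -26) = 2944 + (15/7)*(-26) = 2944 - 390/7 = 20218/7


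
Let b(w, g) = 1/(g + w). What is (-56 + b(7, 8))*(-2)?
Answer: 1678/15 ≈ 111.87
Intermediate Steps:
(-56 + b(7, 8))*(-2) = (-56 + 1/(8 + 7))*(-2) = (-56 + 1/15)*(-2) = -839/15*(-2) = 1678/15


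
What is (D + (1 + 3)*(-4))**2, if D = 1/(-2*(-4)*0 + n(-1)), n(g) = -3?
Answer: 2401/9 ≈ 266.78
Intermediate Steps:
D = -1/3 (D = 1/(-2*(-4)*0 - 3) = 1/(8*0 - 3) = 1/(0 - 3) = 1/(-3) = -1/3 ≈ -0.33333)
(D + (1 + 3)*(-4))**2 = (-1/3 + (1 + 3)*(-4))**2 = (-1/3 + 4*(-4))**2 = (-1/3 - 16)**2 = (-49/3)**2 = 2401/9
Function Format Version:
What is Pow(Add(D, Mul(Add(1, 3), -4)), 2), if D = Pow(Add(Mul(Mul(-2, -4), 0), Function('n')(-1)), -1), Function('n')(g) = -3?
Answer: Rational(2401, 9) ≈ 266.78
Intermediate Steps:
D = Rational(-1, 3) (D = Pow(Add(Mul(Mul(-2, -4), 0), -3), -1) = Pow(Add(Mul(8, 0), -3), -1) = Pow(Add(0, -3), -1) = Pow(-3, -1) = Rational(-1, 3) ≈ -0.33333)
Pow(Add(D, Mul(Add(1, 3), -4)), 2) = Pow(Add(Rational(-1, 3), Mul(Add(1, 3), -4)), 2) = Pow(Add(Rational(-1, 3), Mul(4, -4)), 2) = Pow(Add(Rational(-1, 3), -16), 2) = Pow(Rational(-49, 3), 2) = Rational(2401, 9)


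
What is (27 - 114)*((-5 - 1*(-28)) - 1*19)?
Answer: -348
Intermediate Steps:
(27 - 114)*((-5 - 1*(-28)) - 1*19) = -87*((-5 + 28) - 19) = -87*(23 - 19) = -87*4 = -348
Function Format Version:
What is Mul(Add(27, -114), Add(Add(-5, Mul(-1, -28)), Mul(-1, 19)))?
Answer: -348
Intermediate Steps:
Mul(Add(27, -114), Add(Add(-5, Mul(-1, -28)), Mul(-1, 19))) = Mul(-87, Add(Add(-5, 28), -19)) = Mul(-87, Add(23, -19)) = Mul(-87, 4) = -348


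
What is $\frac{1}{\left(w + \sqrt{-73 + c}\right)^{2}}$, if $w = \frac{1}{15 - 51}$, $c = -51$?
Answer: $\frac{1296}{\left(1 - 72 i \sqrt{31}\right)^{2}} \approx -0.0080644 + 4.0234 \cdot 10^{-5} i$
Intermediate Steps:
$w = - \frac{1}{36}$ ($w = \frac{1}{-36} = - \frac{1}{36} \approx -0.027778$)
$\frac{1}{\left(w + \sqrt{-73 + c}\right)^{2}} = \frac{1}{\left(- \frac{1}{36} + \sqrt{-73 - 51}\right)^{2}} = \frac{1}{\left(- \frac{1}{36} + \sqrt{-124}\right)^{2}} = \frac{1}{\left(- \frac{1}{36} + 2 i \sqrt{31}\right)^{2}}$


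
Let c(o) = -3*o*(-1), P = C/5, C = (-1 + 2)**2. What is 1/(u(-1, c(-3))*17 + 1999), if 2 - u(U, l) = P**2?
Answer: 25/50808 ≈ 0.00049205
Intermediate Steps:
C = 1 (C = 1**2 = 1)
P = 1/5 ≈ 0.20000
c(o) = 3*o
u(U, l) = 49/25 (u(U, l) = 2 - (1/5)**2 = 2 - 1*1/25 = 2 - 1/25 = 49/25)
1/(u(-1, c(-3))*17 + 1999) = 1/((49/25)*17 + 1999) = 1/(833/25 + 1999) = 1/(50808/25) = 25/50808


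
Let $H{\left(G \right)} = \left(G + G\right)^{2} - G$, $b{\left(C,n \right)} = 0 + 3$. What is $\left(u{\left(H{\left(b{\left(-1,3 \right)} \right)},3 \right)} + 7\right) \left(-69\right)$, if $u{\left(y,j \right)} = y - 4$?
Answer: $-2484$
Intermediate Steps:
$b{\left(C,n \right)} = 3$
$H{\left(G \right)} = - G + 4 G^{2}$ ($H{\left(G \right)} = \left(2 G\right)^{2} - G = 4 G^{2} - G = - G + 4 G^{2}$)
$u{\left(y,j \right)} = -4 + y$ ($u{\left(y,j \right)} = y - 4 = -4 + y$)
$\left(u{\left(H{\left(b{\left(-1,3 \right)} \right)},3 \right)} + 7\right) \left(-69\right) = \left(\left(-4 + 3 \left(-1 + 4 \cdot 3\right)\right) + 7\right) \left(-69\right) = \left(\left(-4 + 3 \left(-1 + 12\right)\right) + 7\right) \left(-69\right) = \left(\left(-4 + 3 \cdot 11\right) + 7\right) \left(-69\right) = \left(\left(-4 + 33\right) + 7\right) \left(-69\right) = \left(29 + 7\right) \left(-69\right) = 36 \left(-69\right) = -2484$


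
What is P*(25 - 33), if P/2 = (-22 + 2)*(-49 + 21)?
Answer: -8960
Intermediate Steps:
P = 1120 (P = 2*((-22 + 2)*(-49 + 21)) = 2*(-20*(-28)) = 2*560 = 1120)
P*(25 - 33) = 1120*(25 - 33) = 1120*(-8) = -8960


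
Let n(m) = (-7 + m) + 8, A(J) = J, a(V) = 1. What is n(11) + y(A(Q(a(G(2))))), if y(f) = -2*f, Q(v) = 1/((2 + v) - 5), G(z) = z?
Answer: 13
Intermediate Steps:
Q(v) = 1/(-3 + v)
n(m) = 1 + m
n(11) + y(A(Q(a(G(2))))) = (1 + 11) - 2/(-3 + 1) = 12 - 2/(-2) = 12 - 2*(-1/2) = 12 + 1 = 13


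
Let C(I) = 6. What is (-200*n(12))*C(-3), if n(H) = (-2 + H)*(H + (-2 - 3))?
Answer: -84000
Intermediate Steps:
n(H) = (-5 + H)*(-2 + H) (n(H) = (-2 + H)*(H - 5) = (-2 + H)*(-5 + H) = (-5 + H)*(-2 + H))
(-200*n(12))*C(-3) = -200*(10 + 12² - 7*12)*6 = -200*(10 + 144 - 84)*6 = -200*70*6 = -14000*6 = -84000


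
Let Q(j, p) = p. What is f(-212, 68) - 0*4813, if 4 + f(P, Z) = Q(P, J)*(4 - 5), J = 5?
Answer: -9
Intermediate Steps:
f(P, Z) = -9 (f(P, Z) = -4 + 5*(4 - 5) = -4 + 5*(-1) = -4 - 5 = -9)
f(-212, 68) - 0*4813 = -9 - 0*4813 = -9 - 1*0 = -9 + 0 = -9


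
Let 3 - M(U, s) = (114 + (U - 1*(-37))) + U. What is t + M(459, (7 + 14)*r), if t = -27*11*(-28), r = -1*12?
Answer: 7250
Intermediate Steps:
r = -12
M(U, s) = -148 - 2*U (M(U, s) = 3 - ((114 + (U - 1*(-37))) + U) = 3 - ((114 + (U + 37)) + U) = 3 - ((114 + (37 + U)) + U) = 3 - ((151 + U) + U) = 3 - (151 + 2*U) = 3 + (-151 - 2*U) = -148 - 2*U)
t = 8316 (t = -297*(-28) = 8316)
t + M(459, (7 + 14)*r) = 8316 + (-148 - 2*459) = 8316 + (-148 - 918) = 8316 - 1066 = 7250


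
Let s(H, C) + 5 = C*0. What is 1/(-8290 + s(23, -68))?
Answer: -1/8295 ≈ -0.00012055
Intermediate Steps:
s(H, C) = -5 (s(H, C) = -5 + C*0 = -5 + 0 = -5)
1/(-8290 + s(23, -68)) = 1/(-8290 - 5) = 1/(-8295) = -1/8295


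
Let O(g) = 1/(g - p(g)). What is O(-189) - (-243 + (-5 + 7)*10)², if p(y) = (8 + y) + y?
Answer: -9000948/181 ≈ -49729.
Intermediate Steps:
p(y) = 8 + 2*y
O(g) = 1/(-8 - g) (O(g) = 1/(g - (8 + 2*g)) = 1/(g + (-8 - 2*g)) = 1/(-8 - g))
O(-189) - (-243 + (-5 + 7)*10)² = -1/(8 - 189) - (-243 + (-5 + 7)*10)² = -1/(-181) - (-243 + 2*10)² = -1*(-1/181) - (-243 + 20)² = 1/181 - 1*(-223)² = 1/181 - 1*49729 = 1/181 - 49729 = -9000948/181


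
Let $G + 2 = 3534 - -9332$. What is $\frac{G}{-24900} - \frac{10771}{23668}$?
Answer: $- \frac{47721921}{49111100} \approx -0.97171$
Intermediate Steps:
$G = 12864$ ($G = -2 + \left(3534 - -9332\right) = -2 + \left(3534 + 9332\right) = -2 + 12866 = 12864$)
$\frac{G}{-24900} - \frac{10771}{23668} = \frac{12864}{-24900} - \frac{10771}{23668} = 12864 \left(- \frac{1}{24900}\right) - \frac{10771}{23668} = - \frac{1072}{2075} - \frac{10771}{23668} = - \frac{47721921}{49111100}$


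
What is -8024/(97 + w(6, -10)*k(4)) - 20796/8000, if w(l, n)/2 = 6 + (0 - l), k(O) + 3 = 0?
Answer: -16552303/194000 ≈ -85.321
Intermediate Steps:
k(O) = -3 (k(O) = -3 + 0 = -3)
w(l, n) = 12 - 2*l (w(l, n) = 2*(6 + (0 - l)) = 2*(6 - l) = 12 - 2*l)
-8024/(97 + w(6, -10)*k(4)) - 20796/8000 = -8024/(97 + (12 - 2*6)*(-3)) - 20796/8000 = -8024/(97 + (12 - 12)*(-3)) - 20796*1/8000 = -8024/(97 + 0*(-3)) - 5199/2000 = -8024/(97 + 0) - 5199/2000 = -8024/97 - 5199/2000 = -16552303/194000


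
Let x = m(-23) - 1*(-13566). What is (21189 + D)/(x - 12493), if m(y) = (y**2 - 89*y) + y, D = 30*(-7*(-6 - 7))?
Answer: 3417/518 ≈ 6.5965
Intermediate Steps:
D = 2730 (D = 30*(-7*(-13)) = 30*91 = 2730)
m(y) = y**2 - 88*y
x = 16119 (x = -23*(-88 - 23) - 1*(-13566) = -23*(-111) + 13566 = 2553 + 13566 = 16119)
(21189 + D)/(x - 12493) = (21189 + 2730)/(16119 - 12493) = 23919/3626 = 23919*(1/3626) = 3417/518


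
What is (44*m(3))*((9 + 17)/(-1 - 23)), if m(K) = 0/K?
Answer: 0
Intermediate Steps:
m(K) = 0
(44*m(3))*((9 + 17)/(-1 - 23)) = (44*0)*((9 + 17)/(-1 - 23)) = 0*(26/(-24)) = 0*(26*(-1/24)) = 0*(-13/12) = 0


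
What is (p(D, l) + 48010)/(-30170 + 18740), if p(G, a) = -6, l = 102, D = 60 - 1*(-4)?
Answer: -24002/5715 ≈ -4.1998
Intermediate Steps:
D = 64 (D = 60 + 4 = 64)
(p(D, l) + 48010)/(-30170 + 18740) = (-6 + 48010)/(-30170 + 18740) = 48004/(-11430) = 48004*(-1/11430) = -24002/5715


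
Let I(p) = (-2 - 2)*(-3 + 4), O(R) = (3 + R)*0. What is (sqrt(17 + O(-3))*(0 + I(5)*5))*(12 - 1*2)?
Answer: -200*sqrt(17) ≈ -824.62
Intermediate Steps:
O(R) = 0
I(p) = -4 (I(p) = -4*1 = -4)
(sqrt(17 + O(-3))*(0 + I(5)*5))*(12 - 1*2) = (sqrt(17 + 0)*(0 - 4*5))*(12 - 1*2) = (sqrt(17)*(0 - 20))*(12 - 2) = (sqrt(17)*(-20))*10 = -20*sqrt(17)*10 = -200*sqrt(17)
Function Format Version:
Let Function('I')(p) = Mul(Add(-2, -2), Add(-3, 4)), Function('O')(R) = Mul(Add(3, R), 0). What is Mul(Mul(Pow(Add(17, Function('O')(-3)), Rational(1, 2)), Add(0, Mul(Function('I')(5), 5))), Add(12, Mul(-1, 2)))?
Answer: Mul(-200, Pow(17, Rational(1, 2))) ≈ -824.62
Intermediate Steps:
Function('O')(R) = 0
Function('I')(p) = -4 (Function('I')(p) = Mul(-4, 1) = -4)
Mul(Mul(Pow(Add(17, Function('O')(-3)), Rational(1, 2)), Add(0, Mul(Function('I')(5), 5))), Add(12, Mul(-1, 2))) = Mul(Mul(Pow(Add(17, 0), Rational(1, 2)), Add(0, Mul(-4, 5))), Add(12, Mul(-1, 2))) = Mul(Mul(Pow(17, Rational(1, 2)), Add(0, -20)), Add(12, -2)) = Mul(Mul(Pow(17, Rational(1, 2)), -20), 10) = Mul(Mul(-20, Pow(17, Rational(1, 2))), 10) = Mul(-200, Pow(17, Rational(1, 2)))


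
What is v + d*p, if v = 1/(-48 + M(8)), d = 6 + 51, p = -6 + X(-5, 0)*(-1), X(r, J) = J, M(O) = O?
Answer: -13681/40 ≈ -342.02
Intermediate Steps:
p = -6 (p = -6 + 0*(-1) = -6 + 0 = -6)
d = 57
v = -1/40 (v = 1/(-48 + 8) = 1/(-40) = -1/40 ≈ -0.025000)
v + d*p = -1/40 + 57*(-6) = -1/40 - 342 = -13681/40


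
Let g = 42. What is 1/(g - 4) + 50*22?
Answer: 41801/38 ≈ 1100.0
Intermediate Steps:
1/(g - 4) + 50*22 = 1/(42 - 4) + 50*22 = 1/38 + 1100 = 41801/38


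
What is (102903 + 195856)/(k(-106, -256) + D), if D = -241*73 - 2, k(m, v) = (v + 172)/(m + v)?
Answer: -54075379/3184653 ≈ -16.980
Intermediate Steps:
k(m, v) = (172 + v)/(m + v)
D = -17595 (D = -17593 - 2 = -17595)
(102903 + 195856)/(k(-106, -256) + D) = (102903 + 195856)/((172 - 256)/(-106 - 256) - 17595) = 298759/(-84/(-362) - 17595) = 298759/(-1/362*(-84) - 17595) = 298759/(42/181 - 17595) = 298759/(-3184653/181) = 298759*(-181/3184653) = -54075379/3184653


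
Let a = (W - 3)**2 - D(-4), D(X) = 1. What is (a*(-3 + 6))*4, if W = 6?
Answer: 96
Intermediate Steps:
a = 8 (a = (6 - 3)**2 - 1*1 = 3**2 - 1 = 9 - 1 = 8)
(a*(-3 + 6))*4 = (8*(-3 + 6))*4 = (8*3)*4 = 24*4 = 96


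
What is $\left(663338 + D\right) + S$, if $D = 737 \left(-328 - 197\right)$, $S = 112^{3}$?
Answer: $1681341$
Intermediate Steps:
$S = 1404928$
$D = -386925$ ($D = 737 \left(-525\right) = -386925$)
$\left(663338 + D\right) + S = \left(663338 - 386925\right) + 1404928 = 276413 + 1404928 = 1681341$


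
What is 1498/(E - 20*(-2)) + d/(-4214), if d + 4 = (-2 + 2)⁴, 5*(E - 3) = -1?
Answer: 73747/2107 ≈ 35.001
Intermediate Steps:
E = 14/5 (E = 3 + (⅕)*(-1) = 3 - ⅕ = 14/5 ≈ 2.8000)
d = -4 (d = -4 + (-2 + 2)⁴ = -4 + 0⁴ = -4 + 0 = -4)
1498/(E - 20*(-2)) + d/(-4214) = 1498/(14/5 - 20*(-2)) - 4/(-4214) = 1498/(14/5 + 40) - 4*(-1/4214) = 1498/(214/5) + 2/2107 = 1498*(5/214) + 2/2107 = 35 + 2/2107 = 73747/2107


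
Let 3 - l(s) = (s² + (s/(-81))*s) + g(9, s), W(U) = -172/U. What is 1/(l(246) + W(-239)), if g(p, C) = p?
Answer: -2151/128574238 ≈ -1.6730e-5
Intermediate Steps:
l(s) = -6 - 80*s²/81 (l(s) = 3 - ((s² + (s/(-81))*s) + 9) = 3 - ((s² + (s*(-1/81))*s) + 9) = 3 - ((s² + (-s/81)*s) + 9) = 3 - ((s² - s²/81) + 9) = 3 - (80*s²/81 + 9) = 3 - (9 + 80*s²/81) = 3 + (-9 - 80*s²/81) = -6 - 80*s²/81)
1/(l(246) + W(-239)) = 1/((-6 - 80/81*246²) - 172/(-239)) = 1/((-6 - 80/81*60516) - 172*(-1/239)) = 1/((-6 - 537920/9) + 172/239) = 1/(-537974/9 + 172/239) = 1/(-128574238/2151) = -2151/128574238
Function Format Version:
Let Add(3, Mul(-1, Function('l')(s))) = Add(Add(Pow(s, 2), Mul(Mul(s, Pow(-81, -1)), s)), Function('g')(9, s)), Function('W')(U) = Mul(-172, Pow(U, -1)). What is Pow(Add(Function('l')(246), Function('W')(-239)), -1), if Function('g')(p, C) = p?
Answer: Rational(-2151, 128574238) ≈ -1.6730e-5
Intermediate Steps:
Function('l')(s) = Add(-6, Mul(Rational(-80, 81), Pow(s, 2))) (Function('l')(s) = Add(3, Mul(-1, Add(Add(Pow(s, 2), Mul(Mul(s, Pow(-81, -1)), s)), 9))) = Add(3, Mul(-1, Add(Add(Pow(s, 2), Mul(Mul(s, Rational(-1, 81)), s)), 9))) = Add(3, Mul(-1, Add(Add(Pow(s, 2), Mul(Mul(Rational(-1, 81), s), s)), 9))) = Add(3, Mul(-1, Add(Add(Pow(s, 2), Mul(Rational(-1, 81), Pow(s, 2))), 9))) = Add(3, Mul(-1, Add(Mul(Rational(80, 81), Pow(s, 2)), 9))) = Add(3, Mul(-1, Add(9, Mul(Rational(80, 81), Pow(s, 2))))) = Add(3, Add(-9, Mul(Rational(-80, 81), Pow(s, 2)))) = Add(-6, Mul(Rational(-80, 81), Pow(s, 2))))
Pow(Add(Function('l')(246), Function('W')(-239)), -1) = Pow(Add(Add(-6, Mul(Rational(-80, 81), Pow(246, 2))), Mul(-172, Pow(-239, -1))), -1) = Pow(Add(Add(-6, Mul(Rational(-80, 81), 60516)), Mul(-172, Rational(-1, 239))), -1) = Pow(Add(Add(-6, Rational(-537920, 9)), Rational(172, 239)), -1) = Pow(Add(Rational(-537974, 9), Rational(172, 239)), -1) = Pow(Rational(-128574238, 2151), -1) = Rational(-2151, 128574238)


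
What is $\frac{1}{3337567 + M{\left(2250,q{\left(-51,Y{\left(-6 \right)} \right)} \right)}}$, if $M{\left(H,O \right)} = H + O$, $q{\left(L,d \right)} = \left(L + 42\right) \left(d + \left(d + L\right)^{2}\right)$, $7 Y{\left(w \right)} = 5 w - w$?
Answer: $\frac{49}{162346096} \approx 3.0182 \cdot 10^{-7}$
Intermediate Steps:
$Y{\left(w \right)} = \frac{4 w}{7}$ ($Y{\left(w \right)} = \frac{5 w - w}{7} = \frac{4 w}{7}$)
$q{\left(L,d \right)} = \left(42 + L\right) \left(d + \left(L + d\right)^{2}\right)$
$\frac{1}{3337567 + M{\left(2250,q{\left(-51,Y{\left(-6 \right)} \right)} \right)}} = \frac{1}{3337567 + \left(2250 + \left(42 \cdot \frac{4}{7} \left(-6\right) + 42 \left(-51 + \frac{4}{7} \left(-6\right)\right)^{2} - 51 \cdot \frac{4}{7} \left(-6\right) - 51 \left(-51 + \frac{4}{7} \left(-6\right)\right)^{2}\right)\right)} = \frac{1}{3337567 + \left(2250 + \left(42 \left(- \frac{24}{7}\right) + 42 \left(-51 - \frac{24}{7}\right)^{2} - - \frac{1224}{7} - 51 \left(-51 - \frac{24}{7}\right)^{2}\right)\right)} = \frac{1}{3337567 + \left(2250 + \left(-144 + 42 \left(- \frac{381}{7}\right)^{2} + \frac{1224}{7} - 51 \left(- \frac{381}{7}\right)^{2}\right)\right)} = \frac{1}{3337567 + \left(2250 + \left(-144 + 42 \cdot \frac{145161}{49} + \frac{1224}{7} - \frac{7403211}{49}\right)\right)} = \frac{1}{3337567 + \left(2250 + \left(-144 + \frac{870966}{7} + \frac{1224}{7} - \frac{7403211}{49}\right)\right)} = \frac{1}{3337567 + \left(2250 - \frac{1304937}{49}\right)} = \frac{1}{3337567 - \frac{1194687}{49}} = \frac{1}{\frac{162346096}{49}} = \frac{49}{162346096}$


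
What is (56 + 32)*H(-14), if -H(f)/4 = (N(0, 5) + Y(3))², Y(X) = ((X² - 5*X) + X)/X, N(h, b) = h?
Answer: -352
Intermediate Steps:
Y(X) = (X² - 4*X)/X
H(f) = -4 (H(f) = -4*(0 + (-4 + 3))² = -4*(0 - 1)² = -4*(-1)² = -4*1 = -4)
(56 + 32)*H(-14) = (56 + 32)*(-4) = 88*(-4) = -352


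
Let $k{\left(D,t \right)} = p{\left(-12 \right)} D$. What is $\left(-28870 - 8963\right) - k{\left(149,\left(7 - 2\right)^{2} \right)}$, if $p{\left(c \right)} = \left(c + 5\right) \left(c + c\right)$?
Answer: $-62865$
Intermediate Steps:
$p{\left(c \right)} = 2 c \left(5 + c\right)$ ($p{\left(c \right)} = \left(5 + c\right) 2 c = 2 c \left(5 + c\right)$)
$k{\left(D,t \right)} = 168 D$ ($k{\left(D,t \right)} = 2 \left(-12\right) \left(5 - 12\right) D = 2 \left(-12\right) \left(-7\right) D = 168 D$)
$\left(-28870 - 8963\right) - k{\left(149,\left(7 - 2\right)^{2} \right)} = \left(-28870 - 8963\right) - 168 \cdot 149 = -37833 - 25032 = -62865$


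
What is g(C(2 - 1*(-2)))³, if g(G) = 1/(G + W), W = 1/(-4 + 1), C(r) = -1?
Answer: -27/64 ≈ -0.42188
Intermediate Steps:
W = -⅓ (W = 1/(-3) = -⅓ ≈ -0.33333)
g(G) = 1/(-⅓ + G) (g(G) = 1/(G - ⅓) = 1/(-⅓ + G))
g(C(2 - 1*(-2)))³ = (3/(-1 + 3*(-1)))³ = (3/(-1 - 3))³ = (3/(-4))³ = (3*(-¼))³ = (-¾)³ = -27/64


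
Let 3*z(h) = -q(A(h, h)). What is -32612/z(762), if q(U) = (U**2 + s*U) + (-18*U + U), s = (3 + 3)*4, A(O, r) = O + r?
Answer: 8153/194437 ≈ 0.041931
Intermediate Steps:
s = 24 (s = 6*4 = 24)
q(U) = U**2 + 7*U (q(U) = (U**2 + 24*U) + (-18*U + U) = (U**2 + 24*U) - 17*U = U**2 + 7*U)
z(h) = -2*h*(7 + 2*h)/3 (z(h) = (-(h + h)*(7 + (h + h)))/3 = (-2*h*(7 + 2*h))/3 = -2*h*(7 + 2*h)/3)
-32612/z(762) = -32612*(-1/(508*(7 + 2*762))) = -32612*(-1/(508*(7 + 1524))) = -32612/((-2/3*762*1531)) = -32612/(-777748) = -32612*(-1/777748) = 8153/194437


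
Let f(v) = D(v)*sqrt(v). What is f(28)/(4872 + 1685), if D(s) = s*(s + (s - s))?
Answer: 1568*sqrt(7)/6557 ≈ 0.63269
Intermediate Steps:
D(s) = s**2 (D(s) = s*(s + 0) = s*s = s**2)
f(v) = v**(5/2) (f(v) = v**2*sqrt(v) = v**(5/2))
f(28)/(4872 + 1685) = 28**(5/2)/(4872 + 1685) = (1568*sqrt(7))/6557 = (1568*sqrt(7))*(1/6557) = 1568*sqrt(7)/6557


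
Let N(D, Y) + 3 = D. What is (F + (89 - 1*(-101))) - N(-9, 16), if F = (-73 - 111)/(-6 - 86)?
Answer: 204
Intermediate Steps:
N(D, Y) = -3 + D
F = 2 (F = -184/(-92) = -184*(-1/92) = 2)
(F + (89 - 1*(-101))) - N(-9, 16) = (2 + (89 - 1*(-101))) - (-3 - 9) = (2 + (89 + 101)) - 1*(-12) = (2 + 190) + 12 = 192 + 12 = 204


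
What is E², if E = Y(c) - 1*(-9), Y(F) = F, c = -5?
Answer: 16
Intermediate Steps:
E = 4 (E = -5 - 1*(-9) = -5 + 9 = 4)
E² = 4² = 16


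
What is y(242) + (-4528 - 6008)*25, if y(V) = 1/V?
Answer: -63742799/242 ≈ -2.6340e+5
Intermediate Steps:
y(242) + (-4528 - 6008)*25 = 1/242 + (-4528 - 6008)*25 = 1/242 - 10536*25 = 1/242 - 263400 = -63742799/242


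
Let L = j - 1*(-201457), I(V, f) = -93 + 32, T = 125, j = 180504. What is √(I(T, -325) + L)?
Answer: 10*√3819 ≈ 617.98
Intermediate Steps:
I(V, f) = -61
L = 381961 (L = 180504 - 1*(-201457) = 180504 + 201457 = 381961)
√(I(T, -325) + L) = √(-61 + 381961) = √381900 = 10*√3819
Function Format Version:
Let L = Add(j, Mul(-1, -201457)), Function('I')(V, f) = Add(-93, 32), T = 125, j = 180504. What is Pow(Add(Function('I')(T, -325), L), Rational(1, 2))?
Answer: Mul(10, Pow(3819, Rational(1, 2))) ≈ 617.98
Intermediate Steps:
Function('I')(V, f) = -61
L = 381961 (L = Add(180504, Mul(-1, -201457)) = Add(180504, 201457) = 381961)
Pow(Add(Function('I')(T, -325), L), Rational(1, 2)) = Pow(Add(-61, 381961), Rational(1, 2)) = Pow(381900, Rational(1, 2)) = Mul(10, Pow(3819, Rational(1, 2)))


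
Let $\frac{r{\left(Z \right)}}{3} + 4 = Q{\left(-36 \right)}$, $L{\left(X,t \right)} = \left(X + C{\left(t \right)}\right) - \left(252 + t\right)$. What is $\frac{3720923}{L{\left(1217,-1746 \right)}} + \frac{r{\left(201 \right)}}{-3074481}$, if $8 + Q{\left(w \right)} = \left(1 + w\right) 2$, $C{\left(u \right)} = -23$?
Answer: $\frac{423700286193}{306081664} \approx 1384.3$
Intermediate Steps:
$Q{\left(w \right)} = -6 + 2 w$ ($Q{\left(w \right)} = -8 + \left(1 + w\right) 2 = -8 + \left(2 + 2 w\right) = -6 + 2 w$)
$L{\left(X,t \right)} = -275 + X - t$ ($L{\left(X,t \right)} = \left(X - 23\right) - \left(252 + t\right) = \left(-23 + X\right) - \left(252 + t\right) = -275 + X - t$)
$r{\left(Z \right)} = -246$ ($r{\left(Z \right)} = -12 + 3 \left(-6 + 2 \left(-36\right)\right) = -12 + 3 \left(-6 - 72\right) = -12 + 3 \left(-78\right) = -12 - 234 = -246$)
$\frac{3720923}{L{\left(1217,-1746 \right)}} + \frac{r{\left(201 \right)}}{-3074481} = \frac{3720923}{-275 + 1217 - -1746} - \frac{246}{-3074481} = \frac{3720923}{-275 + 1217 + 1746} - - \frac{82}{1024827} = \frac{3720923}{2688} + \frac{82}{1024827} = \frac{423700286193}{306081664}$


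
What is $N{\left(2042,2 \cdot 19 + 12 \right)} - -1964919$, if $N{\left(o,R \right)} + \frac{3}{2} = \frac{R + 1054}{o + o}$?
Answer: $\frac{4012362087}{2042} \approx 1.9649 \cdot 10^{6}$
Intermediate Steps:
$N{\left(o,R \right)} = - \frac{3}{2} + \frac{1054 + R}{2 o}$ ($N{\left(o,R \right)} = - \frac{3}{2} + \frac{R + 1054}{o + o} = - \frac{3}{2} + \frac{1054 + R}{2 o}$)
$N{\left(2042,2 \cdot 19 + 12 \right)} - -1964919 = \frac{1054 + \left(2 \cdot 19 + 12\right) - 6126}{2 \cdot 2042} - -1964919 = \frac{1}{2} \cdot \frac{1}{2042} \left(1054 + \left(38 + 12\right) - 6126\right) + 1964919 = \frac{1}{2} \cdot \frac{1}{2042} \left(1054 + 50 - 6126\right) + 1964919 = \frac{1}{2} \cdot \frac{1}{2042} \left(-5022\right) + 1964919 = - \frac{2511}{2042} + 1964919 = \frac{4012362087}{2042}$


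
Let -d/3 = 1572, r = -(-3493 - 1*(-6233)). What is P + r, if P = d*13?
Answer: -64048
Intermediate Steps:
r = -2740 (r = -(-3493 + 6233) = -1*2740 = -2740)
d = -4716 (d = -3*1572 = -4716)
P = -61308 (P = -4716*13 = -61308)
P + r = -61308 - 2740 = -64048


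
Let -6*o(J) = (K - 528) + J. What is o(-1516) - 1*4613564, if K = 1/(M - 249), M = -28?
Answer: -7667177179/1662 ≈ -4.6132e+6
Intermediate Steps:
K = -1/277 (K = 1/(-28 - 249) = 1/(-277) = -1/277 ≈ -0.0036101)
o(J) = 146257/1662 - J/6 (o(J) = -((-1/277 - 528) + J)/6 = -(-146257/277 + J)/6 = 146257/1662 - J/6)
o(-1516) - 1*4613564 = (146257/1662 - ⅙*(-1516)) - 1*4613564 = (146257/1662 + 758/3) - 4613564 = 566189/1662 - 4613564 = -7667177179/1662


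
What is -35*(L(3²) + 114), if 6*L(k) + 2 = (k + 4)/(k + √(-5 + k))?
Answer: -87675/22 ≈ -3985.2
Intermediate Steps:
L(k) = -⅓ + (4 + k)/(6*(k + √(-5 + k))) (L(k) = -⅓ + ((k + 4)/(k + √(-5 + k)))/6 = -⅓ + ((4 + k)/(k + √(-5 + k)))/6 = -⅓ + (4 + k)/(6*(k + √(-5 + k))))
-35*(L(3²) + 114) = -35*((4 - 1*3² - 2*√(-5 + 3²))/(6*(3² + √(-5 + 3²))) + 114) = -35*((4 - 1*9 - 2*√(-5 + 9))/(6*(9 + √(-5 + 9))) + 114) = -35*((4 - 9 - 2*√4)/(6*(9 + √4)) + 114) = -35*((4 - 9 - 2*2)/(6*(9 + 2)) + 114) = -35*((⅙)*(4 - 9 - 4)/11 + 114) = -35*((⅙)*(1/11)*(-9) + 114) = -35*(-3/22 + 114) = -35*2505/22 = -87675/22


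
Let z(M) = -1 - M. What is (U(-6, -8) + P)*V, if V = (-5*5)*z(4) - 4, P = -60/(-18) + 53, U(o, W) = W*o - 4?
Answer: 36421/3 ≈ 12140.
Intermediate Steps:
U(o, W) = -4 + W*o
P = 169/3 (P = -60*(-1/18) + 53 = 10/3 + 53 = 169/3 ≈ 56.333)
V = 121 (V = (-5*5)*(-1 - 1*4) - 4 = -25*(-1 - 4) - 4 = -25*(-5) - 4 = 125 - 4 = 121)
(U(-6, -8) + P)*V = ((-4 - 8*(-6)) + 169/3)*121 = ((-4 + 48) + 169/3)*121 = (44 + 169/3)*121 = (301/3)*121 = 36421/3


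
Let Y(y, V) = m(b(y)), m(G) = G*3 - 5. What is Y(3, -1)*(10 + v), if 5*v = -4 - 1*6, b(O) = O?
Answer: 32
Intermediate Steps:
m(G) = -5 + 3*G (m(G) = 3*G - 5 = -5 + 3*G)
Y(y, V) = -5 + 3*y
v = -2 (v = (-4 - 1*6)/5 = (-4 - 6)/5 = (⅕)*(-10) = -2)
Y(3, -1)*(10 + v) = (-5 + 3*3)*(10 - 2) = (-5 + 9)*8 = 4*8 = 32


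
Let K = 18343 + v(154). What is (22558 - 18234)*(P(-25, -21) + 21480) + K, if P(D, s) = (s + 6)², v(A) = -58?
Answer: 93870705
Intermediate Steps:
P(D, s) = (6 + s)²
K = 18285 (K = 18343 - 58 = 18285)
(22558 - 18234)*(P(-25, -21) + 21480) + K = (22558 - 18234)*((6 - 21)² + 21480) + 18285 = 4324*((-15)² + 21480) + 18285 = 4324*(225 + 21480) + 18285 = 4324*21705 + 18285 = 93852420 + 18285 = 93870705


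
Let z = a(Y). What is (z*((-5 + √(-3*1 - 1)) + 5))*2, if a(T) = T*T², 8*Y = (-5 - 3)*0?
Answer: 0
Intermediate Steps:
Y = 0 (Y = ((-5 - 3)*0)/8 = (-8*0)/8 = (⅛)*0 = 0)
a(T) = T³
z = 0 (z = 0³ = 0)
(z*((-5 + √(-3*1 - 1)) + 5))*2 = (0*((-5 + √(-3*1 - 1)) + 5))*2 = (0*((-5 + √(-3 - 1)) + 5))*2 = (0*((-5 + √(-4)) + 5))*2 = (0*((-5 + 2*I) + 5))*2 = (0*(2*I))*2 = 0*2 = 0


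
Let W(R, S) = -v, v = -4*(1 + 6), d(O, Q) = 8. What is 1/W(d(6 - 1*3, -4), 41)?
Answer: 1/28 ≈ 0.035714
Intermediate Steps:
v = -28 (v = -4*7 = -28)
W(R, S) = 28 (W(R, S) = -1*(-28) = 28)
1/W(d(6 - 1*3, -4), 41) = 1/28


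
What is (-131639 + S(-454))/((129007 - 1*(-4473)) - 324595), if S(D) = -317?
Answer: 131956/191115 ≈ 0.69045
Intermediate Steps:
(-131639 + S(-454))/((129007 - 1*(-4473)) - 324595) = (-131639 - 317)/((129007 - 1*(-4473)) - 324595) = -131956/((129007 + 4473) - 324595) = -131956/(133480 - 324595) = -131956/(-191115) = -131956*(-1/191115) = 131956/191115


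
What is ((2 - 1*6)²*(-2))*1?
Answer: -32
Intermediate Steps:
((2 - 1*6)²*(-2))*1 = ((2 - 6)²*(-2))*1 = ((-4)²*(-2))*1 = (16*(-2))*1 = -32*1 = -32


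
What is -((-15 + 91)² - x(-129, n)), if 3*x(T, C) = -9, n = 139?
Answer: -5779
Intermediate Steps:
x(T, C) = -3 (x(T, C) = (⅓)*(-9) = -3)
-((-15 + 91)² - x(-129, n)) = -((-15 + 91)² - 1*(-3)) = -(76² + 3) = -(5776 + 3) = -1*5779 = -5779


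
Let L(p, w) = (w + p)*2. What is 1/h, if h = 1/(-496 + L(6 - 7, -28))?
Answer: -554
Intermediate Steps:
L(p, w) = 2*p + 2*w (L(p, w) = (p + w)*2 = 2*p + 2*w)
h = -1/554 (h = 1/(-496 + (2*(6 - 7) + 2*(-28))) = 1/(-496 + (2*(-1) - 56)) = 1/(-496 + (-2 - 56)) = 1/(-496 - 58) = 1/(-554) = -1/554 ≈ -0.0018051)
1/h = 1/(-1/554) = -554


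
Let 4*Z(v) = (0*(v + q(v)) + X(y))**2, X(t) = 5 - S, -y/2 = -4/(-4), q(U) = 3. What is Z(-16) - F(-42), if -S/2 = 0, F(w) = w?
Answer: 193/4 ≈ 48.250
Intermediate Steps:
S = 0 (S = -2*0 = 0)
y = -2 (y = -(-8)/(-4) = -(-8)*(-1)/4 = -2*1 = -2)
X(t) = 5 (X(t) = 5 - 1*0 = 5 + 0 = 5)
Z(v) = 25/4 (Z(v) = (0*(v + 3) + 5)**2/4 = (0*(3 + v) + 5)**2/4 = (0 + 5)**2/4 = (1/4)*5**2 = (1/4)*25 = 25/4)
Z(-16) - F(-42) = 25/4 - 1*(-42) = 25/4 + 42 = 193/4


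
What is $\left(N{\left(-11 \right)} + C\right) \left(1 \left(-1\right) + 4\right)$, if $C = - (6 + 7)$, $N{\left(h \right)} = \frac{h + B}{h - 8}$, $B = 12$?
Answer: $- \frac{744}{19} \approx -39.158$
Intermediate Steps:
$N{\left(h \right)} = \frac{12 + h}{-8 + h}$ ($N{\left(h \right)} = \frac{h + 12}{h - 8} = \frac{12 + h}{-8 + h}$)
$C = -13$ ($C = \left(-1\right) 13 = -13$)
$\left(N{\left(-11 \right)} + C\right) \left(1 \left(-1\right) + 4\right) = \left(\frac{12 - 11}{-8 - 11} - 13\right) \left(1 \left(-1\right) + 4\right) = \left(\frac{1}{-19} \cdot 1 - 13\right) \left(-1 + 4\right) = \left(\left(- \frac{1}{19}\right) 1 - 13\right) 3 = \left(- \frac{1}{19} - 13\right) 3 = \left(- \frac{248}{19}\right) 3 = - \frac{744}{19}$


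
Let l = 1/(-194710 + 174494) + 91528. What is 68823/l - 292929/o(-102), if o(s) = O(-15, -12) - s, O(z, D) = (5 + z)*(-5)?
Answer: -541803848820927/281250167144 ≈ -1926.4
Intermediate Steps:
O(z, D) = -25 - 5*z
l = 1850330047/20216 (l = 1/(-20216) + 91528 = -1/20216 + 91528 = 1850330047/20216 ≈ 91528.)
o(s) = 50 - s (o(s) = (-25 - 5*(-15)) - s = (-25 + 75) - s = 50 - s)
68823/l - 292929/o(-102) = 68823/(1850330047/20216) - 292929/(50 - 1*(-102)) = 68823*(20216/1850330047) - 292929/(50 + 102) = 1391325768/1850330047 - 292929/152 = -541803848820927/281250167144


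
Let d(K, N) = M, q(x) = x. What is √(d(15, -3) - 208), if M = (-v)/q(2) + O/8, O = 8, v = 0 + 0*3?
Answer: 3*I*√23 ≈ 14.387*I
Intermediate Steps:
v = 0 (v = 0 + 0 = 0)
M = 1 (M = -1*0/2 + 8/8 = 0*(½) + 8*(⅛) = 0 + 1 = 1)
d(K, N) = 1
√(d(15, -3) - 208) = √(1 - 208) = √(-207) = 3*I*√23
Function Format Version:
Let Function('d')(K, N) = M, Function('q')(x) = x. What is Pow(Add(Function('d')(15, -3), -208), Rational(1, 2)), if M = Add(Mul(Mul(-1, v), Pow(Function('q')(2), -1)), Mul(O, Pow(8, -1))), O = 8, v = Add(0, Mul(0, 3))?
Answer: Mul(3, I, Pow(23, Rational(1, 2))) ≈ Mul(14.387, I)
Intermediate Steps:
v = 0 (v = Add(0, 0) = 0)
M = 1 (M = Add(Mul(Mul(-1, 0), Pow(2, -1)), Mul(8, Pow(8, -1))) = Add(Mul(0, Rational(1, 2)), Mul(8, Rational(1, 8))) = Add(0, 1) = 1)
Function('d')(K, N) = 1
Pow(Add(Function('d')(15, -3), -208), Rational(1, 2)) = Pow(Add(1, -208), Rational(1, 2)) = Pow(-207, Rational(1, 2)) = Mul(3, I, Pow(23, Rational(1, 2)))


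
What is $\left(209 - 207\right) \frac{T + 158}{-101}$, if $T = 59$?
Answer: $- \frac{434}{101} \approx -4.297$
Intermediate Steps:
$\left(209 - 207\right) \frac{T + 158}{-101} = \left(209 - 207\right) \frac{59 + 158}{-101} = 2 \cdot 217 \left(- \frac{1}{101}\right) = 2 \left(- \frac{217}{101}\right) = - \frac{434}{101}$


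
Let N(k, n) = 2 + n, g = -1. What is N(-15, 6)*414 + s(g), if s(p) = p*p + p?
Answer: 3312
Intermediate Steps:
s(p) = p + p² (s(p) = p² + p = p + p²)
N(-15, 6)*414 + s(g) = (2 + 6)*414 - (1 - 1) = 8*414 - 1*0 = 3312 + 0 = 3312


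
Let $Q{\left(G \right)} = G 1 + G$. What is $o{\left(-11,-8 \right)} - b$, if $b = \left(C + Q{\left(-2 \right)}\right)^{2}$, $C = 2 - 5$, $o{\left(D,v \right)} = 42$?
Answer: $-7$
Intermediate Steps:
$Q{\left(G \right)} = 2 G$ ($Q{\left(G \right)} = G + G = 2 G$)
$C = -3$ ($C = 2 - 5 = -3$)
$b = 49$ ($b = \left(-3 + 2 \left(-2\right)\right)^{2} = \left(-3 - 4\right)^{2} = \left(-7\right)^{2} = 49$)
$o{\left(-11,-8 \right)} - b = 42 - 49 = -7$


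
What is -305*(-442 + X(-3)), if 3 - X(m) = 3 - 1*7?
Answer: 132675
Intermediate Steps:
X(m) = 7 (X(m) = 3 - (3 - 1*7) = 3 - (3 - 7) = 3 - 1*(-4) = 3 + 4 = 7)
-305*(-442 + X(-3)) = -305*(-442 + 7) = -305*(-435) = 132675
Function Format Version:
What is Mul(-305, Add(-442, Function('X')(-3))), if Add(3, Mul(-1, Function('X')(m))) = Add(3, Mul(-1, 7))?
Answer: 132675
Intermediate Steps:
Function('X')(m) = 7 (Function('X')(m) = Add(3, Mul(-1, Add(3, Mul(-1, 7)))) = Add(3, Mul(-1, Add(3, -7))) = Add(3, Mul(-1, -4)) = Add(3, 4) = 7)
Mul(-305, Add(-442, Function('X')(-3))) = Mul(-305, Add(-442, 7)) = Mul(-305, -435) = 132675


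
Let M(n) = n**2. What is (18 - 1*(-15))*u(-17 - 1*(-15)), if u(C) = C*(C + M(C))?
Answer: -132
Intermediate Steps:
u(C) = C*(C + C**2)
(18 - 1*(-15))*u(-17 - 1*(-15)) = (18 - 1*(-15))*((-17 - 1*(-15))**2*(1 + (-17 - 1*(-15)))) = (18 + 15)*((-17 + 15)**2*(1 + (-17 + 15))) = 33*((-2)**2*(1 - 2)) = 33*(4*(-1)) = 33*(-4) = -132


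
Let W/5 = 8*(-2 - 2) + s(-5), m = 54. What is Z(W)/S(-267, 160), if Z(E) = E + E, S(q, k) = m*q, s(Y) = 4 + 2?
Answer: 130/7209 ≈ 0.018033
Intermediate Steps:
s(Y) = 6
W = -130 (W = 5*(8*(-2 - 2) + 6) = 5*(8*(-4) + 6) = 5*(-32 + 6) = 5*(-26) = -130)
S(q, k) = 54*q
Z(E) = 2*E
Z(W)/S(-267, 160) = (2*(-130))/((54*(-267))) = -260/(-14418) = -260*(-1/14418) = 130/7209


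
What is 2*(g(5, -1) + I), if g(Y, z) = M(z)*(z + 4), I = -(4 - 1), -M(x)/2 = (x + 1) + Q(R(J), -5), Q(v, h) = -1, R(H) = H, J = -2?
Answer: 6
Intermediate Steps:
M(x) = -2*x (M(x) = -2*((x + 1) - 1) = -2*((1 + x) - 1) = -2*x)
I = -3 (I = -1*3 = -3)
g(Y, z) = -2*z*(4 + z) (g(Y, z) = (-2*z)*(z + 4) = (-2*z)*(4 + z) = -2*z*(4 + z))
2*(g(5, -1) + I) = 2*(-2*(-1)*(4 - 1) - 3) = 2*(-2*(-1)*3 - 3) = 2*(6 - 3) = 2*3 = 6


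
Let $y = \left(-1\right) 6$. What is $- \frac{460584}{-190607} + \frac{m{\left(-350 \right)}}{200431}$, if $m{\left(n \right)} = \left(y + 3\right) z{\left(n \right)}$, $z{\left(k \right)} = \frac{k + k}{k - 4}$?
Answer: $\frac{778076668298}{322001363629} \approx 2.4164$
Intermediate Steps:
$z{\left(k \right)} = \frac{2 k}{-4 + k}$
$y = -6$
$m{\left(n \right)} = - \frac{6 n}{-4 + n}$ ($m{\left(n \right)} = \left(-6 + 3\right) \frac{2 n}{-4 + n} = - 3 \frac{2 n}{-4 + n} = - \frac{6 n}{-4 + n}$)
$- \frac{460584}{-190607} + \frac{m{\left(-350 \right)}}{200431} = - \frac{460584}{-190607} + \frac{\left(-6\right) \left(-350\right) \frac{1}{-4 - 350}}{200431} = \left(-460584\right) \left(- \frac{1}{190607}\right) + \left(-6\right) \left(-350\right) \frac{1}{-354} \cdot \frac{1}{200431} = \frac{460584}{190607} + \left(-6\right) \left(-350\right) \left(- \frac{1}{354}\right) \frac{1}{200431} = \frac{460584}{190607} - \frac{50}{1689347} = \frac{778076668298}{322001363629}$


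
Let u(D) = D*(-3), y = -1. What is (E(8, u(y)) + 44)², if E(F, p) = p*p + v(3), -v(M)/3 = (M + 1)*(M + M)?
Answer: 361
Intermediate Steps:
v(M) = -6*M*(1 + M) (v(M) = -3*(M + 1)*(M + M) = -3*(1 + M)*2*M = -6*M*(1 + M))
u(D) = -3*D
E(F, p) = -72 + p² (E(F, p) = p*p - 6*3*(1 + 3) = p² - 6*3*4 = p² - 72 = -72 + p²)
(E(8, u(y)) + 44)² = ((-72 + (-3*(-1))²) + 44)² = ((-72 + 3²) + 44)² = ((-72 + 9) + 44)² = (-63 + 44)² = (-19)² = 361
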